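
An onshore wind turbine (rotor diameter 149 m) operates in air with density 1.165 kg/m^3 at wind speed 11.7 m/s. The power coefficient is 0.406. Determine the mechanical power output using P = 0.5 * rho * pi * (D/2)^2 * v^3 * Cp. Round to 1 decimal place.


Step 1 -- Compute swept area:
  A = pi * (D/2)^2 = pi * (149/2)^2 = 17436.62 m^2
Step 2 -- Apply wind power equation:
  P = 0.5 * rho * A * v^3 * Cp
  v^3 = 11.7^3 = 1601.613
  P = 0.5 * 1.165 * 17436.62 * 1601.613 * 0.406
  P = 6604530.8 W

6604530.8


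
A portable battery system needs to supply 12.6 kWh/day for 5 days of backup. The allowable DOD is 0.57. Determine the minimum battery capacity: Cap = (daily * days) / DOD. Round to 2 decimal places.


Total energy needed = daily * days = 12.6 * 5 = 63.0 kWh
Account for depth of discharge:
  Cap = total_energy / DOD = 63.0 / 0.57
  Cap = 110.53 kWh

110.53


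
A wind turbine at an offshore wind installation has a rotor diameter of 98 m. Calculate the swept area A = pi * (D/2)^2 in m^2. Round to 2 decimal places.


Compute the rotor radius:
  r = D / 2 = 98 / 2 = 49.0 m
Calculate swept area:
  A = pi * r^2 = pi * 49.0^2
  A = 7542.96 m^2

7542.96


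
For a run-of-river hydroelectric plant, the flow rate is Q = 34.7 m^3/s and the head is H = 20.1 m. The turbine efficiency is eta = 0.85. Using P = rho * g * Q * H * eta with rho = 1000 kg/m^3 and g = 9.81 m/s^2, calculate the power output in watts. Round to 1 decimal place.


Apply the hydropower formula P = rho * g * Q * H * eta
rho * g = 1000 * 9.81 = 9810.0
P = 9810.0 * 34.7 * 20.1 * 0.85
P = 5815853.6 W

5815853.6


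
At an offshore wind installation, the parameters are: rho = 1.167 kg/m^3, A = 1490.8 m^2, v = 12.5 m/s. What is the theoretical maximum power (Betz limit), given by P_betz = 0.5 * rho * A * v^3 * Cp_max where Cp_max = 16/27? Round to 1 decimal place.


The Betz coefficient Cp_max = 16/27 = 0.5926
v^3 = 12.5^3 = 1953.125
P_betz = 0.5 * rho * A * v^3 * Cp_max
P_betz = 0.5 * 1.167 * 1490.8 * 1953.125 * 0.5926
P_betz = 1006807.6 W

1006807.6


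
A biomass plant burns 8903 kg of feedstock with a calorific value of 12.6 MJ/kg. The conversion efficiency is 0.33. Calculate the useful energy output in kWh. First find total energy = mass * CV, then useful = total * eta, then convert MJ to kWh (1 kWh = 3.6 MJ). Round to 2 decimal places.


Total energy = mass * CV = 8903 * 12.6 = 112177.8 MJ
Useful energy = total * eta = 112177.8 * 0.33 = 37018.67 MJ
Convert to kWh: 37018.67 / 3.6
Useful energy = 10282.97 kWh

10282.97


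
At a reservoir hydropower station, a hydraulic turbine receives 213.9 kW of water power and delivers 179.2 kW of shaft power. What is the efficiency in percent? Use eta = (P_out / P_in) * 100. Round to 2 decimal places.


Turbine efficiency = (output power / input power) * 100
eta = (179.2 / 213.9) * 100
eta = 83.78%

83.78


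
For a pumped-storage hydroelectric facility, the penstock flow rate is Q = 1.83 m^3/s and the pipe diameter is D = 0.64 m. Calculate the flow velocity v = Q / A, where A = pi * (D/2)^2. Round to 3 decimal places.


Compute pipe cross-sectional area:
  A = pi * (D/2)^2 = pi * (0.64/2)^2 = 0.3217 m^2
Calculate velocity:
  v = Q / A = 1.83 / 0.3217
  v = 5.689 m/s

5.689


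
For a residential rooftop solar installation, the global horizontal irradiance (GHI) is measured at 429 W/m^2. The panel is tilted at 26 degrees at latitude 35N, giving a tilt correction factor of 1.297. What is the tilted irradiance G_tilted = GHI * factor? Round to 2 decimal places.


Identify the given values:
  GHI = 429 W/m^2, tilt correction factor = 1.297
Apply the formula G_tilted = GHI * factor:
  G_tilted = 429 * 1.297
  G_tilted = 556.41 W/m^2

556.41


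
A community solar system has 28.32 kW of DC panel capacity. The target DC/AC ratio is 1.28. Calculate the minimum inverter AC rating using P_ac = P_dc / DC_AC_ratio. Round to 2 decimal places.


The inverter AC capacity is determined by the DC/AC ratio.
Given: P_dc = 28.32 kW, DC/AC ratio = 1.28
P_ac = P_dc / ratio = 28.32 / 1.28
P_ac = 22.13 kW

22.13


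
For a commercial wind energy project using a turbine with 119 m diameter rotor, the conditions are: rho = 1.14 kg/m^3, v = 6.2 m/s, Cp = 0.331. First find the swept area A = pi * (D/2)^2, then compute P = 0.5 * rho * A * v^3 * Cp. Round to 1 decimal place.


Step 1 -- Compute swept area:
  A = pi * (D/2)^2 = pi * (119/2)^2 = 11122.02 m^2
Step 2 -- Apply wind power equation:
  P = 0.5 * rho * A * v^3 * Cp
  v^3 = 6.2^3 = 238.328
  P = 0.5 * 1.14 * 11122.02 * 238.328 * 0.331
  P = 500105.6 W

500105.6


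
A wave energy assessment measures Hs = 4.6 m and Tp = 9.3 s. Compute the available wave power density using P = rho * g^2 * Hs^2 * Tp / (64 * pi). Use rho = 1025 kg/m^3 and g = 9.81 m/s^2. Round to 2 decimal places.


Apply wave power formula:
  g^2 = 9.81^2 = 96.2361
  Hs^2 = 4.6^2 = 21.16
  Numerator = rho * g^2 * Hs^2 * Tp = 1025 * 96.2361 * 21.16 * 9.3 = 19411562.39
  Denominator = 64 * pi = 201.0619
  P = 19411562.39 / 201.0619 = 96545.19 W/m

96545.19


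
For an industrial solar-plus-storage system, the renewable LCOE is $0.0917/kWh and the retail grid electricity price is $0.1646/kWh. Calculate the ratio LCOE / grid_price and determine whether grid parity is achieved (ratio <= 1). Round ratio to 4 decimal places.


Compare LCOE to grid price:
  LCOE = $0.0917/kWh, Grid price = $0.1646/kWh
  Ratio = LCOE / grid_price = 0.0917 / 0.1646 = 0.5571
  Grid parity achieved (ratio <= 1)? yes

0.5571


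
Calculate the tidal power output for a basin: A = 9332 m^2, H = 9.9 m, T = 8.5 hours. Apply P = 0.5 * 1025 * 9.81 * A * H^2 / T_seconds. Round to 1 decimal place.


Convert period to seconds: T = 8.5 * 3600 = 30600.0 s
H^2 = 9.9^2 = 98.01
P = 0.5 * rho * g * A * H^2 / T
P = 0.5 * 1025 * 9.81 * 9332 * 98.01 / 30600.0
P = 150274.9 W

150274.9


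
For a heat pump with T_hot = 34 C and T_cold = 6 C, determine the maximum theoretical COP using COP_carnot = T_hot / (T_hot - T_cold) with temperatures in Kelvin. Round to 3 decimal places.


Convert to Kelvin:
  T_hot = 34 + 273.15 = 307.15 K
  T_cold = 6 + 273.15 = 279.15 K
Apply Carnot COP formula:
  COP = T_hot_K / (T_hot_K - T_cold_K) = 307.15 / 28.0
  COP = 10.970

10.970


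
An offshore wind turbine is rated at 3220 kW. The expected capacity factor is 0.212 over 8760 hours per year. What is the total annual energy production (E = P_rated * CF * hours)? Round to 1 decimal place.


Annual energy = rated_kW * capacity_factor * hours_per_year
Given: P_rated = 3220 kW, CF = 0.212, hours = 8760
E = 3220 * 0.212 * 8760
E = 5979926.4 kWh

5979926.4


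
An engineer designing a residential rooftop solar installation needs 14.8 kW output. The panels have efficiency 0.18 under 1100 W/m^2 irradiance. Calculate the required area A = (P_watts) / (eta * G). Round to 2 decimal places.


Convert target power to watts: P = 14.8 * 1000 = 14800.0 W
Compute denominator: eta * G = 0.18 * 1100 = 198.0
Required area A = P / (eta * G) = 14800.0 / 198.0
A = 74.75 m^2

74.75


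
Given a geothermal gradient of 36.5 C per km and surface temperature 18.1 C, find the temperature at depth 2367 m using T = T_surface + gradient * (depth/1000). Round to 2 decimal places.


Convert depth to km: 2367 / 1000 = 2.367 km
Temperature increase = gradient * depth_km = 36.5 * 2.367 = 86.4 C
Temperature at depth = T_surface + delta_T = 18.1 + 86.4
T = 104.50 C

104.50


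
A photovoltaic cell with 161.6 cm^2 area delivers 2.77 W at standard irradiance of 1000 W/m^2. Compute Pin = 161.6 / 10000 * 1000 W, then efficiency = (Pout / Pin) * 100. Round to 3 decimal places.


First compute the input power:
  Pin = area_cm2 / 10000 * G = 161.6 / 10000 * 1000 = 16.16 W
Then compute efficiency:
  Efficiency = (Pout / Pin) * 100 = (2.77 / 16.16) * 100
  Efficiency = 17.141%

17.141


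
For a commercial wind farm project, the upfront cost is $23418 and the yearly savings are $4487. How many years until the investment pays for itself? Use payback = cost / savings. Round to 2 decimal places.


Simple payback period = initial cost / annual savings
Payback = 23418 / 4487
Payback = 5.22 years

5.22


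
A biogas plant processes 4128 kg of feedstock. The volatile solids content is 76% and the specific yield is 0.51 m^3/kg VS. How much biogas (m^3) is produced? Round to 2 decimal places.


Compute volatile solids:
  VS = mass * VS_fraction = 4128 * 0.76 = 3137.28 kg
Calculate biogas volume:
  Biogas = VS * specific_yield = 3137.28 * 0.51
  Biogas = 1600.01 m^3

1600.01


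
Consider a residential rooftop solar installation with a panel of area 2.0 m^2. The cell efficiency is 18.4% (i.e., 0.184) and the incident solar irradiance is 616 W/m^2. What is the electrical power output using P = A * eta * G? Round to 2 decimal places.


Use the solar power formula P = A * eta * G.
Given: A = 2.0 m^2, eta = 0.184, G = 616 W/m^2
P = 2.0 * 0.184 * 616
P = 226.69 W

226.69


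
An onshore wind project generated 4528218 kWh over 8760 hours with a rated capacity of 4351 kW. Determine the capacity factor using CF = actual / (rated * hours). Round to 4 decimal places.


Capacity factor = actual output / maximum possible output
Maximum possible = rated * hours = 4351 * 8760 = 38114760 kWh
CF = 4528218 / 38114760
CF = 0.1188

0.1188


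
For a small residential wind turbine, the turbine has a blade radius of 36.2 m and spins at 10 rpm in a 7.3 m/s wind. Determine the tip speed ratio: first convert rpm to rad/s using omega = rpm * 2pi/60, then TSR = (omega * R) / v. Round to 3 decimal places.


Convert rotational speed to rad/s:
  omega = 10 * 2 * pi / 60 = 1.0472 rad/s
Compute tip speed:
  v_tip = omega * R = 1.0472 * 36.2 = 37.909 m/s
Tip speed ratio:
  TSR = v_tip / v_wind = 37.909 / 7.3 = 5.193

5.193


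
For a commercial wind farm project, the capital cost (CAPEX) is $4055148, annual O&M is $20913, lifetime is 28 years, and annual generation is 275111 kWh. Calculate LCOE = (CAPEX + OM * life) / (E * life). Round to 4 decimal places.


Total cost = CAPEX + OM * lifetime = 4055148 + 20913 * 28 = 4055148 + 585564 = 4640712
Total generation = annual * lifetime = 275111 * 28 = 7703108 kWh
LCOE = 4640712 / 7703108
LCOE = 0.6024 $/kWh

0.6024


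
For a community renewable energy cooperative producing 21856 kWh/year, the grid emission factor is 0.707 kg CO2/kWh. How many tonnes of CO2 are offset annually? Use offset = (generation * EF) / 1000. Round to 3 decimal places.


CO2 offset in kg = generation * emission_factor
CO2 offset = 21856 * 0.707 = 15452.19 kg
Convert to tonnes:
  CO2 offset = 15452.19 / 1000 = 15.452 tonnes

15.452


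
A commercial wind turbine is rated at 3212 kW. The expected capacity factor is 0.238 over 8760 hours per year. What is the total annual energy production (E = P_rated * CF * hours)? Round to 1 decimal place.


Annual energy = rated_kW * capacity_factor * hours_per_year
Given: P_rated = 3212 kW, CF = 0.238, hours = 8760
E = 3212 * 0.238 * 8760
E = 6696634.6 kWh

6696634.6


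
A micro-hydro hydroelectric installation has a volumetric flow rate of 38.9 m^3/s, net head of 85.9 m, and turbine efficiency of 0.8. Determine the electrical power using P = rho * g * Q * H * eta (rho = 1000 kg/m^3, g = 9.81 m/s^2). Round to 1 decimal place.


Apply the hydropower formula P = rho * g * Q * H * eta
rho * g = 1000 * 9.81 = 9810.0
P = 9810.0 * 38.9 * 85.9 * 0.8
P = 26224170.5 W

26224170.5


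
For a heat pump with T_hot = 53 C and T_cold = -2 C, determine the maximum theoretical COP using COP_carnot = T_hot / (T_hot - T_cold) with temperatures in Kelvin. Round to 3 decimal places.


Convert to Kelvin:
  T_hot = 53 + 273.15 = 326.15 K
  T_cold = -2 + 273.15 = 271.15 K
Apply Carnot COP formula:
  COP = T_hot_K / (T_hot_K - T_cold_K) = 326.15 / 55.0
  COP = 5.930

5.930


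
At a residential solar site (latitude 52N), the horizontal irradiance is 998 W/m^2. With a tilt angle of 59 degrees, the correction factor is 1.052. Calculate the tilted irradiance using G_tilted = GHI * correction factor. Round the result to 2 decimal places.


Identify the given values:
  GHI = 998 W/m^2, tilt correction factor = 1.052
Apply the formula G_tilted = GHI * factor:
  G_tilted = 998 * 1.052
  G_tilted = 1049.90 W/m^2

1049.90


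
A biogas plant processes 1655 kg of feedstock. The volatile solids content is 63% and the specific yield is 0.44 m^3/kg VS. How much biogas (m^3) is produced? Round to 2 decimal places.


Compute volatile solids:
  VS = mass * VS_fraction = 1655 * 0.63 = 1042.65 kg
Calculate biogas volume:
  Biogas = VS * specific_yield = 1042.65 * 0.44
  Biogas = 458.77 m^3

458.77


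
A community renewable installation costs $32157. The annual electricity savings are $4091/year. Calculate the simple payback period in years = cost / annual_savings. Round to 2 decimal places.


Simple payback period = initial cost / annual savings
Payback = 32157 / 4091
Payback = 7.86 years

7.86


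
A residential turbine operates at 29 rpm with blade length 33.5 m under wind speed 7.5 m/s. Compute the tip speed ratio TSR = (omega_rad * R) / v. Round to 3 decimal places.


Convert rotational speed to rad/s:
  omega = 29 * 2 * pi / 60 = 3.0369 rad/s
Compute tip speed:
  v_tip = omega * R = 3.0369 * 33.5 = 101.735 m/s
Tip speed ratio:
  TSR = v_tip / v_wind = 101.735 / 7.5 = 13.565

13.565


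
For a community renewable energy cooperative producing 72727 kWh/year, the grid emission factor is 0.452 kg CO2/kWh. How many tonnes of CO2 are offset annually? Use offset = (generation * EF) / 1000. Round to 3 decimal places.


CO2 offset in kg = generation * emission_factor
CO2 offset = 72727 * 0.452 = 32872.6 kg
Convert to tonnes:
  CO2 offset = 32872.6 / 1000 = 32.873 tonnes

32.873


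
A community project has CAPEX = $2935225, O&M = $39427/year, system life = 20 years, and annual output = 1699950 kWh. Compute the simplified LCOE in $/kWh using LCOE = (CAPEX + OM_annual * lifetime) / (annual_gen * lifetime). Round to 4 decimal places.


Total cost = CAPEX + OM * lifetime = 2935225 + 39427 * 20 = 2935225 + 788540 = 3723765
Total generation = annual * lifetime = 1699950 * 20 = 33999000 kWh
LCOE = 3723765 / 33999000
LCOE = 0.1095 $/kWh

0.1095


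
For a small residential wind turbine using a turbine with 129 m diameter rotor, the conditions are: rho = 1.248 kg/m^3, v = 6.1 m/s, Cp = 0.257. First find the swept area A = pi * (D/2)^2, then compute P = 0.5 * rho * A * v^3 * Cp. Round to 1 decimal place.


Step 1 -- Compute swept area:
  A = pi * (D/2)^2 = pi * (129/2)^2 = 13069.81 m^2
Step 2 -- Apply wind power equation:
  P = 0.5 * rho * A * v^3 * Cp
  v^3 = 6.1^3 = 226.981
  P = 0.5 * 1.248 * 13069.81 * 226.981 * 0.257
  P = 475747.5 W

475747.5


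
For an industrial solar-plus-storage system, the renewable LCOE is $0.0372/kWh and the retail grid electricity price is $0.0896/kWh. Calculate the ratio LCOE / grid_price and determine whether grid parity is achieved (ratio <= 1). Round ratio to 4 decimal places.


Compare LCOE to grid price:
  LCOE = $0.0372/kWh, Grid price = $0.0896/kWh
  Ratio = LCOE / grid_price = 0.0372 / 0.0896 = 0.4152
  Grid parity achieved (ratio <= 1)? yes

0.4152


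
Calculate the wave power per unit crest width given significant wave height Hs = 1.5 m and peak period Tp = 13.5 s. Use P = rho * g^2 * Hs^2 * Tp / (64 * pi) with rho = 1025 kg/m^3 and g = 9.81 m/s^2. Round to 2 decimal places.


Apply wave power formula:
  g^2 = 9.81^2 = 96.2361
  Hs^2 = 1.5^2 = 2.25
  Numerator = rho * g^2 * Hs^2 * Tp = 1025 * 96.2361 * 2.25 * 13.5 = 2996250.83
  Denominator = 64 * pi = 201.0619
  P = 2996250.83 / 201.0619 = 14902.13 W/m

14902.13


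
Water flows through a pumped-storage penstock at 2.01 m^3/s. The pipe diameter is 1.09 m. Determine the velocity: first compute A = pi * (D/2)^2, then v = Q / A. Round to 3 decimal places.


Compute pipe cross-sectional area:
  A = pi * (D/2)^2 = pi * (1.09/2)^2 = 0.9331 m^2
Calculate velocity:
  v = Q / A = 2.01 / 0.9331
  v = 2.154 m/s

2.154


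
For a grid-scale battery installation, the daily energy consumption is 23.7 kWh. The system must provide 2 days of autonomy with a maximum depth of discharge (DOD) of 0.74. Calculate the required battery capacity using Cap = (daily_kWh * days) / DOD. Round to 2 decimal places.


Total energy needed = daily * days = 23.7 * 2 = 47.4 kWh
Account for depth of discharge:
  Cap = total_energy / DOD = 47.4 / 0.74
  Cap = 64.05 kWh

64.05


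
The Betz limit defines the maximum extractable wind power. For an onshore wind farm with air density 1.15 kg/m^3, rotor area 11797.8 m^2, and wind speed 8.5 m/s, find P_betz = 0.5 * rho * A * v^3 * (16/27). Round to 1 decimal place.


The Betz coefficient Cp_max = 16/27 = 0.5926
v^3 = 8.5^3 = 614.125
P_betz = 0.5 * rho * A * v^3 * Cp_max
P_betz = 0.5 * 1.15 * 11797.8 * 614.125 * 0.5926
P_betz = 2468777.0 W

2468777.0


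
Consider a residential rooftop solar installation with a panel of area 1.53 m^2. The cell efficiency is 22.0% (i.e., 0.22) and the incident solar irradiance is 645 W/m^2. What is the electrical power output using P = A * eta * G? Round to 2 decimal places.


Use the solar power formula P = A * eta * G.
Given: A = 1.53 m^2, eta = 0.22, G = 645 W/m^2
P = 1.53 * 0.22 * 645
P = 217.11 W

217.11


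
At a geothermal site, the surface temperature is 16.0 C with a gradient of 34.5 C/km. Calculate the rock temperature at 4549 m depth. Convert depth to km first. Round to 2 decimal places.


Convert depth to km: 4549 / 1000 = 4.549 km
Temperature increase = gradient * depth_km = 34.5 * 4.549 = 156.94 C
Temperature at depth = T_surface + delta_T = 16.0 + 156.94
T = 172.94 C

172.94


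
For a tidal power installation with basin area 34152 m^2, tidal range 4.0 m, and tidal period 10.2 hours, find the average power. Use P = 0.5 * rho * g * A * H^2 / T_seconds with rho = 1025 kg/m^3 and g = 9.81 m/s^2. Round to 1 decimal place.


Convert period to seconds: T = 10.2 * 3600 = 36720.0 s
H^2 = 4.0^2 = 16.0
P = 0.5 * rho * g * A * H^2 / T
P = 0.5 * 1025 * 9.81 * 34152 * 16.0 / 36720.0
P = 74816.3 W

74816.3


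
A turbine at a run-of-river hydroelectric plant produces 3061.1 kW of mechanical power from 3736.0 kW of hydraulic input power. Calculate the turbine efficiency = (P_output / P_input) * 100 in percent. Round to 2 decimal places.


Turbine efficiency = (output power / input power) * 100
eta = (3061.1 / 3736.0) * 100
eta = 81.94%

81.94


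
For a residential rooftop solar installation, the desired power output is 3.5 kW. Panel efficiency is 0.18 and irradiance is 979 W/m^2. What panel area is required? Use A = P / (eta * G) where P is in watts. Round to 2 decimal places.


Convert target power to watts: P = 3.5 * 1000 = 3500.0 W
Compute denominator: eta * G = 0.18 * 979 = 176.22
Required area A = P / (eta * G) = 3500.0 / 176.22
A = 19.86 m^2

19.86


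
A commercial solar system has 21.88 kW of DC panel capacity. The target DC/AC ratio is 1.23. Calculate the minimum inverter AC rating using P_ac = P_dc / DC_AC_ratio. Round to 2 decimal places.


The inverter AC capacity is determined by the DC/AC ratio.
Given: P_dc = 21.88 kW, DC/AC ratio = 1.23
P_ac = P_dc / ratio = 21.88 / 1.23
P_ac = 17.79 kW

17.79


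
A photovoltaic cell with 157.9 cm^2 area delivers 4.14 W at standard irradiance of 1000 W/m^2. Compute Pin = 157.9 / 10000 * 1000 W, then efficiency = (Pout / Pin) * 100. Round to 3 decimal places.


First compute the input power:
  Pin = area_cm2 / 10000 * G = 157.9 / 10000 * 1000 = 15.79 W
Then compute efficiency:
  Efficiency = (Pout / Pin) * 100 = (4.14 / 15.79) * 100
  Efficiency = 26.219%

26.219


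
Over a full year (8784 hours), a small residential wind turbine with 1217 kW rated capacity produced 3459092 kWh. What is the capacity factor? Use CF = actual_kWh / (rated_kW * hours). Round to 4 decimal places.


Capacity factor = actual output / maximum possible output
Maximum possible = rated * hours = 1217 * 8784 = 10690128 kWh
CF = 3459092 / 10690128
CF = 0.3236

0.3236


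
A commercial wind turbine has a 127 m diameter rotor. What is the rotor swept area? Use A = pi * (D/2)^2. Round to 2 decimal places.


Compute the rotor radius:
  r = D / 2 = 127 / 2 = 63.5 m
Calculate swept area:
  A = pi * r^2 = pi * 63.5^2
  A = 12667.69 m^2

12667.69


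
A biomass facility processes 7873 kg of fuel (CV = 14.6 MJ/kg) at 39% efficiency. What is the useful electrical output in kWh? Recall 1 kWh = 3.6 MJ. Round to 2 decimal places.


Total energy = mass * CV = 7873 * 14.6 = 114945.8 MJ
Useful energy = total * eta = 114945.8 * 0.39 = 44828.86 MJ
Convert to kWh: 44828.86 / 3.6
Useful energy = 12452.46 kWh

12452.46


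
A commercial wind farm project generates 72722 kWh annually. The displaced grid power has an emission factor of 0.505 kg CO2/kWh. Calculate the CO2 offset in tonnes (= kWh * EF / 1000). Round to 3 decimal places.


CO2 offset in kg = generation * emission_factor
CO2 offset = 72722 * 0.505 = 36724.61 kg
Convert to tonnes:
  CO2 offset = 36724.61 / 1000 = 36.725 tonnes

36.725


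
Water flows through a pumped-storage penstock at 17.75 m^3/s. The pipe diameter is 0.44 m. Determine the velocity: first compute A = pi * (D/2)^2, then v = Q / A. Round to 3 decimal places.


Compute pipe cross-sectional area:
  A = pi * (D/2)^2 = pi * (0.44/2)^2 = 0.1521 m^2
Calculate velocity:
  v = Q / A = 17.75 / 0.1521
  v = 116.736 m/s

116.736


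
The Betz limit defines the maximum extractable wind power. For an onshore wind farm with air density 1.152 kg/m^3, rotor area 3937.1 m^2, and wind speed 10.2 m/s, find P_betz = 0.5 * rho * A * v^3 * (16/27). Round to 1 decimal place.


The Betz coefficient Cp_max = 16/27 = 0.5926
v^3 = 10.2^3 = 1061.208
P_betz = 0.5 * rho * A * v^3 * Cp_max
P_betz = 0.5 * 1.152 * 3937.1 * 1061.208 * 0.5926
P_betz = 1426118.7 W

1426118.7


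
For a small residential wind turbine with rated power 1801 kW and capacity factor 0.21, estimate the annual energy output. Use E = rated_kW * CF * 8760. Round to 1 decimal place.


Annual energy = rated_kW * capacity_factor * hours_per_year
Given: P_rated = 1801 kW, CF = 0.21, hours = 8760
E = 1801 * 0.21 * 8760
E = 3313119.6 kWh

3313119.6


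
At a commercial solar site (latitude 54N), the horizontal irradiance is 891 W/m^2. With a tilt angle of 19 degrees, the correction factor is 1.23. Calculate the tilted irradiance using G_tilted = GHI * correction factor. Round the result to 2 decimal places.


Identify the given values:
  GHI = 891 W/m^2, tilt correction factor = 1.23
Apply the formula G_tilted = GHI * factor:
  G_tilted = 891 * 1.23
  G_tilted = 1095.93 W/m^2

1095.93


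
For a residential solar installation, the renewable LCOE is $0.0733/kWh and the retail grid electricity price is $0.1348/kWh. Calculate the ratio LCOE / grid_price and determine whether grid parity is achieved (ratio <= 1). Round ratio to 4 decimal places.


Compare LCOE to grid price:
  LCOE = $0.0733/kWh, Grid price = $0.1348/kWh
  Ratio = LCOE / grid_price = 0.0733 / 0.1348 = 0.5438
  Grid parity achieved (ratio <= 1)? yes

0.5438


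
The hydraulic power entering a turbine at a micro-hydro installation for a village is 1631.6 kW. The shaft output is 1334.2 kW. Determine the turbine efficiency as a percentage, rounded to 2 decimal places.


Turbine efficiency = (output power / input power) * 100
eta = (1334.2 / 1631.6) * 100
eta = 81.77%

81.77


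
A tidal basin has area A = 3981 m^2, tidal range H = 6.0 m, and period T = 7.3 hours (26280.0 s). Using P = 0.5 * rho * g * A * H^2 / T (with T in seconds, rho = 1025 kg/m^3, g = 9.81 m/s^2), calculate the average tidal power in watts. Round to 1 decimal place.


Convert period to seconds: T = 7.3 * 3600 = 26280.0 s
H^2 = 6.0^2 = 36.0
P = 0.5 * rho * g * A * H^2 / T
P = 0.5 * 1025 * 9.81 * 3981 * 36.0 / 26280.0
P = 27417.8 W

27417.8


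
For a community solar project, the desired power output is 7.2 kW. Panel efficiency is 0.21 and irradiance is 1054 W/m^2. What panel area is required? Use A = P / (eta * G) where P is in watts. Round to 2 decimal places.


Convert target power to watts: P = 7.2 * 1000 = 7200.0 W
Compute denominator: eta * G = 0.21 * 1054 = 221.34
Required area A = P / (eta * G) = 7200.0 / 221.34
A = 32.53 m^2

32.53


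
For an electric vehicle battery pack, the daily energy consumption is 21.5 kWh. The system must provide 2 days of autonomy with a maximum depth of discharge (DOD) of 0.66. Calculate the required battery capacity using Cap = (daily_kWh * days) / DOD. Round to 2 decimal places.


Total energy needed = daily * days = 21.5 * 2 = 43.0 kWh
Account for depth of discharge:
  Cap = total_energy / DOD = 43.0 / 0.66
  Cap = 65.15 kWh

65.15


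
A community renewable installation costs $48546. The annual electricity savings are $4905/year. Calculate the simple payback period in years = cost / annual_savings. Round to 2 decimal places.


Simple payback period = initial cost / annual savings
Payback = 48546 / 4905
Payback = 9.90 years

9.90


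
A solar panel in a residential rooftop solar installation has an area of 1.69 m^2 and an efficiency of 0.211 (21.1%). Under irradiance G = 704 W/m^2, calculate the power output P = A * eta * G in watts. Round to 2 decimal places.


Use the solar power formula P = A * eta * G.
Given: A = 1.69 m^2, eta = 0.211, G = 704 W/m^2
P = 1.69 * 0.211 * 704
P = 251.04 W

251.04


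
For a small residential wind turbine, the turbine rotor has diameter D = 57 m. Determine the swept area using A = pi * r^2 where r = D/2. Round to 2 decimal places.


Compute the rotor radius:
  r = D / 2 = 57 / 2 = 28.5 m
Calculate swept area:
  A = pi * r^2 = pi * 28.5^2
  A = 2551.76 m^2

2551.76


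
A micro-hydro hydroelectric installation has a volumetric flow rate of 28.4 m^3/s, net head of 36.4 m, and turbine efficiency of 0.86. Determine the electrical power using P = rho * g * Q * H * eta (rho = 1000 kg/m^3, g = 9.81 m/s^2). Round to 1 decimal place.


Apply the hydropower formula P = rho * g * Q * H * eta
rho * g = 1000 * 9.81 = 9810.0
P = 9810.0 * 28.4 * 36.4 * 0.86
P = 8721419.6 W

8721419.6


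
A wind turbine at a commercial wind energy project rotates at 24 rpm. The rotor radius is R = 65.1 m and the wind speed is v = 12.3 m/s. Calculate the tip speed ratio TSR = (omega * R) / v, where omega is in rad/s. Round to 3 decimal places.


Convert rotational speed to rad/s:
  omega = 24 * 2 * pi / 60 = 2.5133 rad/s
Compute tip speed:
  v_tip = omega * R = 2.5133 * 65.1 = 163.614 m/s
Tip speed ratio:
  TSR = v_tip / v_wind = 163.614 / 12.3 = 13.302

13.302


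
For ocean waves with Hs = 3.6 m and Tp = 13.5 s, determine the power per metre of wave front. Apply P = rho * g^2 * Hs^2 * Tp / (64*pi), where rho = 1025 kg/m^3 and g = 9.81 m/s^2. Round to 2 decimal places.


Apply wave power formula:
  g^2 = 9.81^2 = 96.2361
  Hs^2 = 3.6^2 = 12.96
  Numerator = rho * g^2 * Hs^2 * Tp = 1025 * 96.2361 * 12.96 * 13.5 = 17258404.76
  Denominator = 64 * pi = 201.0619
  P = 17258404.76 / 201.0619 = 85836.26 W/m

85836.26


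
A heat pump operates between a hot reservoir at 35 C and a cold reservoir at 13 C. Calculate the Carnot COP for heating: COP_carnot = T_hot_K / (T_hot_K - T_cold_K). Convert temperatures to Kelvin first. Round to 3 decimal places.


Convert to Kelvin:
  T_hot = 35 + 273.15 = 308.15 K
  T_cold = 13 + 273.15 = 286.15 K
Apply Carnot COP formula:
  COP = T_hot_K / (T_hot_K - T_cold_K) = 308.15 / 22.0
  COP = 14.007

14.007


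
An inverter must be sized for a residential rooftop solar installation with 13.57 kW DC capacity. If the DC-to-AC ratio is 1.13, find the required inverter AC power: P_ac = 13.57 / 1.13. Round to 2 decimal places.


The inverter AC capacity is determined by the DC/AC ratio.
Given: P_dc = 13.57 kW, DC/AC ratio = 1.13
P_ac = P_dc / ratio = 13.57 / 1.13
P_ac = 12.01 kW

12.01


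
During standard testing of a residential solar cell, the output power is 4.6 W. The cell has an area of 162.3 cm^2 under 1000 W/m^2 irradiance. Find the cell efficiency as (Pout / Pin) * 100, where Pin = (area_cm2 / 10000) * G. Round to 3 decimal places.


First compute the input power:
  Pin = area_cm2 / 10000 * G = 162.3 / 10000 * 1000 = 16.23 W
Then compute efficiency:
  Efficiency = (Pout / Pin) * 100 = (4.6 / 16.23) * 100
  Efficiency = 28.343%

28.343


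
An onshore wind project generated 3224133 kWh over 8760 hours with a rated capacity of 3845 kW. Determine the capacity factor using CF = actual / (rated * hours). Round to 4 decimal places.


Capacity factor = actual output / maximum possible output
Maximum possible = rated * hours = 3845 * 8760 = 33682200 kWh
CF = 3224133 / 33682200
CF = 0.0957

0.0957


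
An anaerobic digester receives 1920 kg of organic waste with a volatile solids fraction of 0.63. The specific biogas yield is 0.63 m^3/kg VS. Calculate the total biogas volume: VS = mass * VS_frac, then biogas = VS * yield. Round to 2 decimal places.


Compute volatile solids:
  VS = mass * VS_fraction = 1920 * 0.63 = 1209.6 kg
Calculate biogas volume:
  Biogas = VS * specific_yield = 1209.6 * 0.63
  Biogas = 762.05 m^3

762.05


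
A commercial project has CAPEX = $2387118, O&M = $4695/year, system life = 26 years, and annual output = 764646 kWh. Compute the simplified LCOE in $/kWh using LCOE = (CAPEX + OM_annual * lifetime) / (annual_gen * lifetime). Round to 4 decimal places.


Total cost = CAPEX + OM * lifetime = 2387118 + 4695 * 26 = 2387118 + 122070 = 2509188
Total generation = annual * lifetime = 764646 * 26 = 19880796 kWh
LCOE = 2509188 / 19880796
LCOE = 0.1262 $/kWh

0.1262


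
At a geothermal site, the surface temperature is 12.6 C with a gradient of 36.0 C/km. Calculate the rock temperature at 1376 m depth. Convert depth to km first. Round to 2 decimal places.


Convert depth to km: 1376 / 1000 = 1.376 km
Temperature increase = gradient * depth_km = 36.0 * 1.376 = 49.54 C
Temperature at depth = T_surface + delta_T = 12.6 + 49.54
T = 62.14 C

62.14


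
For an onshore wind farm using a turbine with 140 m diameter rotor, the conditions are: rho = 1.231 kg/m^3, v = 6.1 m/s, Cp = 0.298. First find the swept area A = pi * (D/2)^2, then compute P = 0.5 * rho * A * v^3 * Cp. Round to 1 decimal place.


Step 1 -- Compute swept area:
  A = pi * (D/2)^2 = pi * (140/2)^2 = 15393.8 m^2
Step 2 -- Apply wind power equation:
  P = 0.5 * rho * A * v^3 * Cp
  v^3 = 6.1^3 = 226.981
  P = 0.5 * 1.231 * 15393.8 * 226.981 * 0.298
  P = 640884.5 W

640884.5


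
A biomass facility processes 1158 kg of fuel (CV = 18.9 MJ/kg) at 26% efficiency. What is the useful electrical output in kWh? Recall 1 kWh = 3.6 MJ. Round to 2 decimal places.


Total energy = mass * CV = 1158 * 18.9 = 21886.2 MJ
Useful energy = total * eta = 21886.2 * 0.26 = 5690.41 MJ
Convert to kWh: 5690.41 / 3.6
Useful energy = 1580.67 kWh

1580.67


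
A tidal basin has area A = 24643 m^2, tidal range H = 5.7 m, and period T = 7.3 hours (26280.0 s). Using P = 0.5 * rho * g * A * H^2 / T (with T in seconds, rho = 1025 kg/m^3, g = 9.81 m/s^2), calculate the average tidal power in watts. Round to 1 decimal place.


Convert period to seconds: T = 7.3 * 3600 = 26280.0 s
H^2 = 5.7^2 = 32.49
P = 0.5 * rho * g * A * H^2 / T
P = 0.5 * 1025 * 9.81 * 24643 * 32.49 / 26280.0
P = 153172.5 W

153172.5


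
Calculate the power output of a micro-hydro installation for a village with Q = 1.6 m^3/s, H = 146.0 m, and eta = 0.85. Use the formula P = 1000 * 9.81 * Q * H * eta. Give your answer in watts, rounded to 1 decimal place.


Apply the hydropower formula P = rho * g * Q * H * eta
rho * g = 1000 * 9.81 = 9810.0
P = 9810.0 * 1.6 * 146.0 * 0.85
P = 1947873.6 W

1947873.6


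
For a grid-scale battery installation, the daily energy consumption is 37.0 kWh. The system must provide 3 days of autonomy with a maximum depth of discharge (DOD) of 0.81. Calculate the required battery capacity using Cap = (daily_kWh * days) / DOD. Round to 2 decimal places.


Total energy needed = daily * days = 37.0 * 3 = 111.0 kWh
Account for depth of discharge:
  Cap = total_energy / DOD = 111.0 / 0.81
  Cap = 137.04 kWh

137.04


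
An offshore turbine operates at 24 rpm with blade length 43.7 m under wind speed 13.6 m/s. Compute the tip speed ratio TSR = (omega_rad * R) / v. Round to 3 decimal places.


Convert rotational speed to rad/s:
  omega = 24 * 2 * pi / 60 = 2.5133 rad/s
Compute tip speed:
  v_tip = omega * R = 2.5133 * 43.7 = 109.83 m/s
Tip speed ratio:
  TSR = v_tip / v_wind = 109.83 / 13.6 = 8.076

8.076


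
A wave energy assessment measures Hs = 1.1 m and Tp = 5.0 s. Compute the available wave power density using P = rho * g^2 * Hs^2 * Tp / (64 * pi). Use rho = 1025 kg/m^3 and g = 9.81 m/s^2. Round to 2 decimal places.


Apply wave power formula:
  g^2 = 9.81^2 = 96.2361
  Hs^2 = 1.1^2 = 1.21
  Numerator = rho * g^2 * Hs^2 * Tp = 1025 * 96.2361 * 1.21 * 5.0 = 596784.12
  Denominator = 64 * pi = 201.0619
  P = 596784.12 / 201.0619 = 2968.16 W/m

2968.16


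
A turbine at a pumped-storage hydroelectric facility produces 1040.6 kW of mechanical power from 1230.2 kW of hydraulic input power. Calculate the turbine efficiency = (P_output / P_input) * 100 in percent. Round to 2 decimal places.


Turbine efficiency = (output power / input power) * 100
eta = (1040.6 / 1230.2) * 100
eta = 84.59%

84.59


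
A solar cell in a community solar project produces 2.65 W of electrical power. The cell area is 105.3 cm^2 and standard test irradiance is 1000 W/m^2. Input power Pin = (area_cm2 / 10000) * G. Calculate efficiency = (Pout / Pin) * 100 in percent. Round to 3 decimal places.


First compute the input power:
  Pin = area_cm2 / 10000 * G = 105.3 / 10000 * 1000 = 10.53 W
Then compute efficiency:
  Efficiency = (Pout / Pin) * 100 = (2.65 / 10.53) * 100
  Efficiency = 25.166%

25.166


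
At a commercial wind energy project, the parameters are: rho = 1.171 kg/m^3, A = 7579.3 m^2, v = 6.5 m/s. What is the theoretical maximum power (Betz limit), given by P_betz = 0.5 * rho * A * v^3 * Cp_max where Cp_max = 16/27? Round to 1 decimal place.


The Betz coefficient Cp_max = 16/27 = 0.5926
v^3 = 6.5^3 = 274.625
P_betz = 0.5 * rho * A * v^3 * Cp_max
P_betz = 0.5 * 1.171 * 7579.3 * 274.625 * 0.5926
P_betz = 722191.4 W

722191.4


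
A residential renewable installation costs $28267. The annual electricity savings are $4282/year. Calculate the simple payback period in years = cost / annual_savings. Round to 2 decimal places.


Simple payback period = initial cost / annual savings
Payback = 28267 / 4282
Payback = 6.60 years

6.60


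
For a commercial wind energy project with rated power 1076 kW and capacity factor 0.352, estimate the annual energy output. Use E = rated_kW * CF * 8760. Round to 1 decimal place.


Annual energy = rated_kW * capacity_factor * hours_per_year
Given: P_rated = 1076 kW, CF = 0.352, hours = 8760
E = 1076 * 0.352 * 8760
E = 3317867.5 kWh

3317867.5


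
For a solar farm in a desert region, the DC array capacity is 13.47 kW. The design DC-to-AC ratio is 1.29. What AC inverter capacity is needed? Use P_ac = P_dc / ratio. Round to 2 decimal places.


The inverter AC capacity is determined by the DC/AC ratio.
Given: P_dc = 13.47 kW, DC/AC ratio = 1.29
P_ac = P_dc / ratio = 13.47 / 1.29
P_ac = 10.44 kW

10.44


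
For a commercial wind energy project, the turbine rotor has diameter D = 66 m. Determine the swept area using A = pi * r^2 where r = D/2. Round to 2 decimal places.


Compute the rotor radius:
  r = D / 2 = 66 / 2 = 33.0 m
Calculate swept area:
  A = pi * r^2 = pi * 33.0^2
  A = 3421.19 m^2

3421.19


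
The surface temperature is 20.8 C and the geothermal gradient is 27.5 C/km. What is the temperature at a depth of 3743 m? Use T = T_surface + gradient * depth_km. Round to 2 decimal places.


Convert depth to km: 3743 / 1000 = 3.743 km
Temperature increase = gradient * depth_km = 27.5 * 3.743 = 102.93 C
Temperature at depth = T_surface + delta_T = 20.8 + 102.93
T = 123.73 C

123.73


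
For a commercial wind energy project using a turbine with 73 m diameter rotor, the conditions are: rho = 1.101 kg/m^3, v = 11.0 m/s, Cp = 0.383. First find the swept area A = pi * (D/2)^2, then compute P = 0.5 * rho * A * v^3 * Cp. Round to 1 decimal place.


Step 1 -- Compute swept area:
  A = pi * (D/2)^2 = pi * (73/2)^2 = 4185.39 m^2
Step 2 -- Apply wind power equation:
  P = 0.5 * rho * A * v^3 * Cp
  v^3 = 11.0^3 = 1331.0
  P = 0.5 * 1.101 * 4185.39 * 1331.0 * 0.383
  P = 1174545.3 W

1174545.3


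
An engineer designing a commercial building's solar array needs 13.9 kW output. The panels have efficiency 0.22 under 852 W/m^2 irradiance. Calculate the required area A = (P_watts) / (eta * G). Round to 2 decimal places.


Convert target power to watts: P = 13.9 * 1000 = 13900.0 W
Compute denominator: eta * G = 0.22 * 852 = 187.44
Required area A = P / (eta * G) = 13900.0 / 187.44
A = 74.16 m^2

74.16


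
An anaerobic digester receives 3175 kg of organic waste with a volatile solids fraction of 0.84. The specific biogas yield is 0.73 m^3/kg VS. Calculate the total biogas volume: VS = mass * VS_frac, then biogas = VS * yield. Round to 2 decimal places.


Compute volatile solids:
  VS = mass * VS_fraction = 3175 * 0.84 = 2667.0 kg
Calculate biogas volume:
  Biogas = VS * specific_yield = 2667.0 * 0.73
  Biogas = 1946.91 m^3

1946.91


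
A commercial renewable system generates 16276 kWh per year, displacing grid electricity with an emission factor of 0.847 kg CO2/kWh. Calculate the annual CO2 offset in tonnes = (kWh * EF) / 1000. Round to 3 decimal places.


CO2 offset in kg = generation * emission_factor
CO2 offset = 16276 * 0.847 = 13785.77 kg
Convert to tonnes:
  CO2 offset = 13785.77 / 1000 = 13.786 tonnes

13.786


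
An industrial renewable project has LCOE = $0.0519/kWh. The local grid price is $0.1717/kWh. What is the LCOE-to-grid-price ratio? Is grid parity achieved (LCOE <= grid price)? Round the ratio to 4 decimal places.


Compare LCOE to grid price:
  LCOE = $0.0519/kWh, Grid price = $0.1717/kWh
  Ratio = LCOE / grid_price = 0.0519 / 0.1717 = 0.3023
  Grid parity achieved (ratio <= 1)? yes

0.3023


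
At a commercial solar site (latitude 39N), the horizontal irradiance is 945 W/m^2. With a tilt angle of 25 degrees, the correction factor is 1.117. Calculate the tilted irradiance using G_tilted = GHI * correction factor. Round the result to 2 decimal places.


Identify the given values:
  GHI = 945 W/m^2, tilt correction factor = 1.117
Apply the formula G_tilted = GHI * factor:
  G_tilted = 945 * 1.117
  G_tilted = 1055.57 W/m^2

1055.57


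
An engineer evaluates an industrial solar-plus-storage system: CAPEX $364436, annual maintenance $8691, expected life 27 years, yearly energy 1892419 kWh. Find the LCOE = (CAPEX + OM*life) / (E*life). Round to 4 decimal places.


Total cost = CAPEX + OM * lifetime = 364436 + 8691 * 27 = 364436 + 234657 = 599093
Total generation = annual * lifetime = 1892419 * 27 = 51095313 kWh
LCOE = 599093 / 51095313
LCOE = 0.0117 $/kWh

0.0117


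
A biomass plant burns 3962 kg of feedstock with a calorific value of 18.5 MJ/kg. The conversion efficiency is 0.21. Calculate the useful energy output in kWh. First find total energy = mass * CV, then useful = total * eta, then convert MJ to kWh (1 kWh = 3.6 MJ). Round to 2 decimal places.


Total energy = mass * CV = 3962 * 18.5 = 73297.0 MJ
Useful energy = total * eta = 73297.0 * 0.21 = 15392.37 MJ
Convert to kWh: 15392.37 / 3.6
Useful energy = 4275.66 kWh

4275.66


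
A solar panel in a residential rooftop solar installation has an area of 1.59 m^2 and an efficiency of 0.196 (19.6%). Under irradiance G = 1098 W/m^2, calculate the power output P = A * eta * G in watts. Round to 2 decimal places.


Use the solar power formula P = A * eta * G.
Given: A = 1.59 m^2, eta = 0.196, G = 1098 W/m^2
P = 1.59 * 0.196 * 1098
P = 342.18 W

342.18
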